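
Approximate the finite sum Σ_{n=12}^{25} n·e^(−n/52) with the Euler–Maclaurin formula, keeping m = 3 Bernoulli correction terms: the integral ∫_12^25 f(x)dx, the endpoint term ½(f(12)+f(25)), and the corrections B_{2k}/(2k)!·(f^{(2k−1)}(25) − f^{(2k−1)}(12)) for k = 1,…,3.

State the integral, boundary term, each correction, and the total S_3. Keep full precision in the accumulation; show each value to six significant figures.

S_3 ≈ 178.939

Integral: ∫_12^25 x·e^(−x/52) dx = 166.471.
Boundary: ½(f(12) + f(25)) = ½(9.52707 + 15.4577) = 12.4924.
Integral + boundary = 178.963.
k=1: B_{2}/(2)! × [f^{(1)}(25) − f^{(1)}(12)] = 1/12 × (0.321044 − 0.610710) = -0.0241388.
Partial sum through k=1: 178.939.
k=2: B_{4}/(4)! × [f^{(3)}(25) − f^{(3)}(12)] = −1/720 × (0.000576058 − 0.000813075) = 3.29191e-07.
Partial sum through k=2: 178.939.
k=3: B_{6}/(6)! × [f^{(5)}(25) − f^{(5)}(12)] = 1/30240 × (3.82169e-07 − 5.17861e-07) = -4.48716e-12.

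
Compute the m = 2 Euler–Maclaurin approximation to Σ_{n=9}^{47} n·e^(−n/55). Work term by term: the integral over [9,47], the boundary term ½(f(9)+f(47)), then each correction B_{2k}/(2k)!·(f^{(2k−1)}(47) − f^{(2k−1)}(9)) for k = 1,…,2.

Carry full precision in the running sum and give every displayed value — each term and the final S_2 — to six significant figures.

The integral term ∫_9^47 x·e^(−x/55) dx = 601.735.
½[f(9) + f(47)] = ½[7.64146 + 19.9974] = 13.8194.
Integral + boundary = 615.555.
k=1: B_{2}/(2)! × [f^{(1)}(47) − f^{(1)}(9)] = 1/12 × (0.0618875 − 0.710115) = -0.0540190.
Partial sum through k=1: 615.500.
k=2: B_{4}/(4)! × [f^{(3)}(47) − f^{(3)}(9)] = −1/720 × (0.000301765 − 0.000796105) = 6.86582e-07.

S_2 ≈ 615.500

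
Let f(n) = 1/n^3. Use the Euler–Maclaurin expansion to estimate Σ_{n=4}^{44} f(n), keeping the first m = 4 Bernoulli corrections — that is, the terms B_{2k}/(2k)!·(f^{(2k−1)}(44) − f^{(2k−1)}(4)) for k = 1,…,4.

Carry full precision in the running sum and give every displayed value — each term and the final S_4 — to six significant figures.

The integral term ∫_4^44 1/x^3 dx = 0.0309917.
Boundary: ½(f(4) + f(44)) = ½(0.0156250 + 1.17393e-05) = 0.00781837.
Integral + boundary = 0.0388101.
Correction k=1: B_{2}/2! · (f^{(1)}(44) − f^{(1)}(4)) = 1/12 · (-8.00406e-07 − (-0.0117188)) = 0.000976496.
After k=1: 0.0397866.
Correction k=2: B_{4}/4! · (f^{(3)}(44) − f^{(3)}(4)) = −1/720 · (-8.26866e-09 − (-0.0146484)) = -2.03450e-05.
After k=2: 0.0397663.
Correction k=3: B_{6}/6! · (f^{(5)}(44) − f^{(5)}(4)) = 1/30240 · (-1.79382e-10 − (-0.0384521)) = 1.27157e-06.
After k=3: 0.0397675.
Correction k=4: B_{8}/8! · (f^{(7)}(44) − f^{(7)}(4)) = −1/1209600 · (-6.67124e-12 − (-0.173035)) = -1.43051e-07.

S_4 ≈ 0.0397674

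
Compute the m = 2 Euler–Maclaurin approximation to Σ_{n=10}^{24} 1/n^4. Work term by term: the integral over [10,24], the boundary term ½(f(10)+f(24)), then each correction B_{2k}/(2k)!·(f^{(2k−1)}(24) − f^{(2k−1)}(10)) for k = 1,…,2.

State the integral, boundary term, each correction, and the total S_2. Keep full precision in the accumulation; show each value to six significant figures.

S_2 ≈ 0.000364003

∫_10^24 1/x^4 dx evaluates to 0.000309221.
Boundary: ½(f(10) + f(24)) = ½(0.000100000 + 3.01408e-06) = 5.15070e-05.
So far: 0.000360728.
k=1: B_{2}/(2)! × [f^{(1)}(24) − f^{(1)}(10)] = 1/12 × (-5.02347e-07 − (-4.00000e-05)) = 3.29147e-06.
Running total after k=1: 0.000364019.
k=2: B_{4}/(4)! × [f^{(3)}(24) − f^{(3)}(10)] = −1/720 × (-2.61639e-08 − (-1.20000e-05)) = -1.66303e-08.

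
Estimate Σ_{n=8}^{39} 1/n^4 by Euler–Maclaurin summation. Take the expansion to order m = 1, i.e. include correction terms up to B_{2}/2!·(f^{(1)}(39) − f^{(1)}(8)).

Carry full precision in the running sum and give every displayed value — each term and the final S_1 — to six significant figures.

S_1 ≈ 0.000777878

∫_8^39 1/x^4 dx evaluates to 0.000645422.
Boundary: ½(f(8) + f(39)) = ½(0.000244141 + 4.32257e-07) = 0.000122286.
So far: 0.000767709.
k=1: B_{2}/(2)! × [f^{(1)}(39) − f^{(1)}(8)] = 1/12 × (-4.43340e-08 − (-0.000122070)) = 1.01688e-05.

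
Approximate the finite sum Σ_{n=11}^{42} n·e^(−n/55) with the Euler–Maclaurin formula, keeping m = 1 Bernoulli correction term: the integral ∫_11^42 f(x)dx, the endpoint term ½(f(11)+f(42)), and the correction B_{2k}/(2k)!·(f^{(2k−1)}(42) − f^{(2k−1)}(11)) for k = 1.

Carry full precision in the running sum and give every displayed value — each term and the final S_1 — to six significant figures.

S_1 ≈ 500.291

The integral term ∫_11^42 x·e^(−x/55) dx = 486.048.
Boundary: ½(f(11) + f(42)) = ½(9.00604 + 19.5707) = 14.2884.
So far: 500.337.
Order-1 term: 1/12 · (0.110138 − 0.654985) = -0.0454039.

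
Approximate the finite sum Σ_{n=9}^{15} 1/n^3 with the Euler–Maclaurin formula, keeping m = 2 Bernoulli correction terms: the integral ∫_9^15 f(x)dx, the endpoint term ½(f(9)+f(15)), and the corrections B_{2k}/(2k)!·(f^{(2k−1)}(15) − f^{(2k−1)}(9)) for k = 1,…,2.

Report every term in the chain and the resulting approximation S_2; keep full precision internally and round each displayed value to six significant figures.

S_2 ≈ 0.00481765

The integral term ∫_9^15 1/x^3 dx = 0.00395062.
Endpoint term: (f(9) + f(15))/2 = (0.00137174 + 0.000296296)/2 = 0.000834019.
So far: 0.00478464.
Correction k=1: B_{2}/2! · (f^{(1)}(15) − f^{(1)}(9)) = 1/12 · (-5.92593e-05 − (-0.000457247)) = 3.31657e-05.
Partial sum through k=1: 0.00481780.
Correction k=2: B_{4}/4! · (f^{(3)}(15) − f^{(3)}(9)) = −1/720 · (-5.26749e-06 − (-0.000112901)) = -1.49490e-07.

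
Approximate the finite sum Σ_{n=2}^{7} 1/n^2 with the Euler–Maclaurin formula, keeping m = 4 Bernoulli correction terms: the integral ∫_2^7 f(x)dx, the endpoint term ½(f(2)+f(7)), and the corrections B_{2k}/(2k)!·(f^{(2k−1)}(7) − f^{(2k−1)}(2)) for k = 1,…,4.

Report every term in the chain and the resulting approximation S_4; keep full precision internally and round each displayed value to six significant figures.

The integral term ∫_2^7 1/x^2 dx = 0.357143.
Endpoint term: (f(2) + f(7))/2 = (0.250000 + 0.0204082)/2 = 0.135204.
Integral + boundary = 0.492347.
k=1: B_{2}/(2)! × [f^{(1)}(7) − f^{(1)}(2)] = 1/12 × (-0.00583090 − (-0.250000)) = 0.0203474.
After k=1: 0.512694.
k=2: B_{4}/(4)! × [f^{(3)}(7) − f^{(3)}(2)] = −1/720 × (-0.00142798 − (-0.750000)) = -0.00103968.
After k=2: 0.511655.
k=3: B_{6}/(6)! × [f^{(5)}(7) − f^{(5)}(2)] = 1/30240 × (-0.000874271 − (-5.62500)) = 0.000185983.
After k=3: 0.511841.
k=4: B_{8}/(8)! × [f^{(7)}(7) − f^{(7)}(2)] = −1/1209600 × (-0.000999167 − (-78.7500)) = -6.51033e-05.

S_4 ≈ 0.511776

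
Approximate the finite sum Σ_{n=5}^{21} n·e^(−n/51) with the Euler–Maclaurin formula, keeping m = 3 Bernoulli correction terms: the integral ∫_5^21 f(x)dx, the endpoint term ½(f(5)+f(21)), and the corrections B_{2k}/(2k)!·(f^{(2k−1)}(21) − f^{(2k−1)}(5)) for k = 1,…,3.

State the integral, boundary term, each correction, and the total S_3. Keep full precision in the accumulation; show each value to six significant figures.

∫_5^21 x·e^(−x/51) dx evaluates to 156.661.
Boundary: ½(f(5) + f(21)) = ½(4.53307 + 13.9121) = 9.22257.
So far: 165.883.
Correction k=1: B_{2}/2! · (f^{(1)}(21) − f^{(1)}(5)) = 1/12 · (0.389694 − 0.817730) = -0.0356696.
Partial sum through k=1: 165.848.
Correction k=2: B_{4}/4! · (f^{(3)}(21) − f^{(3)}(5)) = −1/720 · (0.000659229 − 0.00101152) = 4.89289e-07.
Partial sum through k=2: 165.848.
Correction k=3: B_{6}/6! · (f^{(5)}(21) − f^{(5)}(5)) = 1/30240 · (4.49301e-07 − 6.56918e-07) = -6.86563e-12.

S_3 ≈ 165.848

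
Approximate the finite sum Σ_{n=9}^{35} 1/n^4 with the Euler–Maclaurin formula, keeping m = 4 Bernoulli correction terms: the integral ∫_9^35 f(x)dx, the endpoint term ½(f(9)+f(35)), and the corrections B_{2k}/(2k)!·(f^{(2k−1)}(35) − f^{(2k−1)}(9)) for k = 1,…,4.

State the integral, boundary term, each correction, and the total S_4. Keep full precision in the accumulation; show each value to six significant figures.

∫_9^35 1/x^4 dx evaluates to 0.000449473.
Endpoint term: (f(9) + f(35))/2 = (0.000152416 + 6.66389e-07)/2 = 7.65411e-05.
Integral + boundary = 0.000526014.
Correction k=1: B_{2}/2! · (f^{(1)}(35) − f^{(1)}(9)) = 1/12 · (-7.61587e-08 − (-6.77404e-05)) = 5.63868e-06.
Running total after k=1: 0.000531653.
Correction k=2: B_{4}/4! · (f^{(3)}(35) − f^{(3)}(9)) = −1/720 · (-1.86511e-09 − (-2.50890e-05)) = -3.48433e-08.
Running total after k=2: 0.000531618.
Correction k=3: B_{6}/6! · (f^{(5)}(35) − f^{(5)}(9)) = 1/30240 · (-8.52623e-11 − (-1.73455e-05)) = 5.73592e-10.
Running total after k=3: 0.000531618.
Correction k=4: B_{8}/8! · (f^{(7)}(35) − f^{(7)}(9)) = −1/1209600 · (-6.26417e-12 − (-1.92728e-05)) = -1.59332e-11.

S_4 ≈ 0.000531618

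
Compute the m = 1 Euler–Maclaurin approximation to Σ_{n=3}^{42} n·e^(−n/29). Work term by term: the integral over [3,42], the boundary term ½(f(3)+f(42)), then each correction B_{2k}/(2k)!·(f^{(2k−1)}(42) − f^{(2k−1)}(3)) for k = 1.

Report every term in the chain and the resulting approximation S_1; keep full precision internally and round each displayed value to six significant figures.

The integral term ∫_3^42 x·e^(−x/29) dx = 352.985.
Endpoint term: (f(3) + f(42))/2 = (2.70517 + 9.86895)/2 = 6.28706.
Running total after boundary: 359.272.
k=1: B_{2}/(2)! × [f^{(1)}(42) − f^{(1)}(3)] = 1/12 × (-0.105334 − 0.808441) = -0.0761479.

S_1 ≈ 359.196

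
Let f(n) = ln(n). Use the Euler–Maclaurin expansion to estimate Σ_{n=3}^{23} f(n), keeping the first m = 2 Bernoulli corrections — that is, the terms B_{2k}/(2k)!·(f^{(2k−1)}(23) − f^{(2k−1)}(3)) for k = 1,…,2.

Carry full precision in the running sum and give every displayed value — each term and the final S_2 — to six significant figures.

S_2 ≈ 50.9135

The integral term ∫_3^23 ln(x) dx = 48.8205.
Endpoint term: (f(3) + f(23))/2 = (1.09861 + 3.13549)/2 = 2.11705.
So far: 50.9376.
Correction k=1: B_{2}/2! · (f^{(1)}(23) − f^{(1)}(3)) = 1/12 · (0.0434783 − 0.333333) = -0.0241546.
Running total after k=1: 50.9134.
Correction k=2: B_{4}/4! · (f^{(3)}(23) − f^{(3)}(3)) = −1/720 · (0.000164379 − 0.0740741) = 0.000102652.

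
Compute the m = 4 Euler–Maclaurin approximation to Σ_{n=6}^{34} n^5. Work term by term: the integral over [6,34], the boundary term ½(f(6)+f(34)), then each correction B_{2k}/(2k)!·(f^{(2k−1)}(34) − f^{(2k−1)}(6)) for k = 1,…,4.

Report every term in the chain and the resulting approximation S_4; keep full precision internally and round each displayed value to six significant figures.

Integral: ∫_6^34 x^5 dx = 2.57460e+08.
Endpoint term: (f(6) + f(34))/2 = (7776.00 + 4.54354e+07)/2 = 2.27216e+07.
Integral + boundary = 2.80181e+08.
Order-1 term: 1/12 · (6.68168e+06 − 6480.00) = 556267.
Partial sum through k=1: 2.80737e+08.
Order-2 term: −1/720 · (69360.0 − 2160.00) = -93.3333.
Partial sum through k=2: 2.80737e+08.
Order-3 term: 1/30240 · (120.000 − 120.000) = 0.00000.
Partial sum through k=3: 2.80737e+08.
Order-4 term: −1/1209600 · (0.00000 − 0.00000) = 0.00000.

S_4 ≈ 2.80737e+08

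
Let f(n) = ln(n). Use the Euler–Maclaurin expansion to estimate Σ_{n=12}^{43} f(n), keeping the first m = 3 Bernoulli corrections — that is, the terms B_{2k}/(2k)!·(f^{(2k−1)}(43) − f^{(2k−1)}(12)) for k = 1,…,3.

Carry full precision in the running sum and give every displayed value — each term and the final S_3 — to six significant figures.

S_3 ≈ 104.031

The integral term ∫_12^43 ln(x) dx = 100.913.
½[f(12) + f(43)] = ½[2.48491 + 3.76120] = 3.12305.
So far: 104.036.
Correction k=1: B_{2}/2! · (f^{(1)}(43) − f^{(1)}(12)) = 1/12 · (0.0232558 − 0.0833333) = -0.00500646.
After k=1: 104.031.
Correction k=2: B_{4}/4! · (f^{(3)}(43) − f^{(3)}(12)) = −1/720 · (2.51550e-05 − 0.00115741) = 1.57257e-06.
After k=2: 104.031.
Correction k=3: B_{6}/6! · (f^{(5)}(43) − f^{(5)}(12)) = 1/30240 · (1.63256e-07 − 9.64506e-05) = -3.18411e-09.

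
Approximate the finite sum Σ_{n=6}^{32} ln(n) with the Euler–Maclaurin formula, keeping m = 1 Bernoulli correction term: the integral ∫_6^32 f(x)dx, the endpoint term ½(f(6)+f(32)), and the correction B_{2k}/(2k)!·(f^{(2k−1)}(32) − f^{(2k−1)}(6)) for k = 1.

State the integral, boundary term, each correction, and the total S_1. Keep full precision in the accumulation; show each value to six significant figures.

S_1 ≈ 76.7705

∫_6^32 ln(x) dx evaluates to 74.1530.
Boundary: ½(f(6) + f(32)) = ½(1.79176 + 3.46574) = 2.62875.
Running total after boundary: 76.7817.
Order-1 term: 1/12 · (0.0312500 − 0.166667) = -0.0112847.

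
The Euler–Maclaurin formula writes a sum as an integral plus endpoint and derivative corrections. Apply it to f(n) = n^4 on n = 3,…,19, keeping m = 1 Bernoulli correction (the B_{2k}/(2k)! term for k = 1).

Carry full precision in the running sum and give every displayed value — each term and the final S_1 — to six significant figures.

S_1 ≈ 562650

The integral term ∫_3^19 x^4 dx = 495171.
Endpoint term: (f(3) + f(19))/2 = (81.0000 + 130321)/2 = 65201.0.
Running total after boundary: 560372.
Order-1 term: 1/12 · (27436.0 − 108.000) = 2277.33.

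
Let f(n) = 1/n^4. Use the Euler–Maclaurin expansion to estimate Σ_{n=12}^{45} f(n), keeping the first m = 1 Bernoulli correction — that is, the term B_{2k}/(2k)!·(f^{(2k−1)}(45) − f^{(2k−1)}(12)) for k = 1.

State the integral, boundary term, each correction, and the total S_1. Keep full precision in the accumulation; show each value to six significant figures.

S_1 ≈ 0.000214816

∫_12^45 1/x^4 dx evaluates to 0.000189243.
½[f(12) + f(45)] = ½[4.82253e-05 + 2.43865e-07] = 2.42346e-05.
So far: 0.000213478.
Correction k=1: B_{2}/2! · (f^{(1)}(45) − f^{(1)}(12)) = 1/12 · (-2.16769e-08 − (-1.60751e-05)) = 1.33779e-06.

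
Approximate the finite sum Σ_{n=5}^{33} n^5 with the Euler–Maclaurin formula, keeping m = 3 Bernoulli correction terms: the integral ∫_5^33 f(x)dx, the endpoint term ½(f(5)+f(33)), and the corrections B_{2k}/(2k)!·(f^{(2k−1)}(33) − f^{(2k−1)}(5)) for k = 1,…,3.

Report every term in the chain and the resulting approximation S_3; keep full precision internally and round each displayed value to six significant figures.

S_3 ≈ 2.35305e+08

Integral: ∫_5^33 x^5 dx = 2.15242e+08.
Endpoint term: (f(5) + f(33))/2 = (3125.00 + 3.91354e+07)/2 = 1.95693e+07.
Running total after boundary: 2.34811e+08.
Order-1 term: 1/12 · (5.92960e+06 − 3125.00) = 493873.
After k=1: 2.35305e+08.
Order-2 term: −1/720 · (65340.0 − 1500.00) = -88.6667.
After k=2: 2.35305e+08.
Order-3 term: 1/30240 · (120.000 − 120.000) = 0.00000.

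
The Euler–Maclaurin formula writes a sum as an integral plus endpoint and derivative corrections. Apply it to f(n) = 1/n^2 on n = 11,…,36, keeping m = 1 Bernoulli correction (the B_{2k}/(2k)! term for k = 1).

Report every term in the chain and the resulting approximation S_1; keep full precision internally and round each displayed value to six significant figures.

Integral: ∫_11^36 1/x^2 dx = 0.0631313.
½[f(11) + f(36)] = ½[0.00826446 + 0.000771605] = 0.00451803.
So far: 0.0676493.
Order-1 term: 1/12 · (-4.28669e-05 − (-0.00150263)) = 0.000121647.

S_1 ≈ 0.0677710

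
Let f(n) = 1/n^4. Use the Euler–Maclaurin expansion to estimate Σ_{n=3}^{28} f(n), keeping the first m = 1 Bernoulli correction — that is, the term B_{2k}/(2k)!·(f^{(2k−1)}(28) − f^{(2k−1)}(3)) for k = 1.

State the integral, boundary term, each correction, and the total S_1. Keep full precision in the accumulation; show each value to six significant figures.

S_1 ≈ 0.0198759

∫_3^28 1/x^4 dx evaluates to 0.0123305.
Boundary: ½(f(3) + f(28)) = ½(0.0123457 + 1.62693e-06) = 0.00617365.
Integral + boundary = 0.0185041.
k=1: B_{2}/(2)! × [f^{(1)}(28) − f^{(1)}(3)] = 1/12 × (-2.32418e-07 − (-0.0164609)) = 0.00137172.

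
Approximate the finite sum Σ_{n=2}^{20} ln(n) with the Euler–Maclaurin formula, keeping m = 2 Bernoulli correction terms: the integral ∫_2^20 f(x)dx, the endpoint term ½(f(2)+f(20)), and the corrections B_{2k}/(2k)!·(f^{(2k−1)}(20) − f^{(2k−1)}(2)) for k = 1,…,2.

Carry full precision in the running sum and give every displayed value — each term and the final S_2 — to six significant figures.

The integral term ∫_2^20 ln(x) dx = 40.5284.
Endpoint term: (f(2) + f(20))/2 = (0.693147 + 2.99573)/2 = 1.84444.
Integral + boundary = 42.3728.
Correction k=1: B_{2}/2! · (f^{(1)}(20) − f^{(1)}(2)) = 1/12 · (0.0500000 − 0.500000) = -0.0375000.
After k=1: 42.3353.
Correction k=2: B_{4}/4! · (f^{(3)}(20) − f^{(3)}(2)) = −1/720 · (0.000250000 − 0.250000) = 0.000346875.

S_2 ≈ 42.3356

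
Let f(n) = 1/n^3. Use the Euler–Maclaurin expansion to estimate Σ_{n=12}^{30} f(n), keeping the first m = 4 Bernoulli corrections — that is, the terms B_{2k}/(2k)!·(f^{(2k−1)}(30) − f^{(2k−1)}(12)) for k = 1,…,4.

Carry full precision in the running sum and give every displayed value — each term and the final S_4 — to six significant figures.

The integral term ∫_12^30 1/x^3 dx = 0.00291667.
Endpoint term: (f(12) + f(30))/2 = (0.000578704 + 3.70370e-05)/2 = 0.000307870.
So far: 0.00322454.
Order-1 term: 1/12 · (-3.70370e-06 − (-0.000144676)) = 1.17477e-05.
Running total after k=1: 0.00323628.
Order-2 term: −1/720 · (-8.23045e-08 − (-2.00939e-05)) = -2.77939e-08.
Running total after k=2: 0.00323626.
Order-3 term: 1/30240 · (-3.84088e-09 − (-5.86071e-06)) = 1.93680e-10.
Running total after k=3: 0.00323626.
Order-4 term: −1/1209600 · (-3.07270e-10 − (-2.93036e-06)) = -2.42233e-12.

S_4 ≈ 0.00323626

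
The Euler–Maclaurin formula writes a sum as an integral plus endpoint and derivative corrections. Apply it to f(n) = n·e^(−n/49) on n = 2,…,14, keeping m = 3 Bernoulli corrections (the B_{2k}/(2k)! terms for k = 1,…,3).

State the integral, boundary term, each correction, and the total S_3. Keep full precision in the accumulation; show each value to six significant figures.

∫_2^14 x·e^(−x/49) dx evaluates to 79.2432.
½[f(2) + f(14)] = ½[1.92001 + 10.5207] = 6.22035.
So far: 85.4635.
k=1: B_{2}/(2)! × [f^{(1)}(14) − f^{(1)}(2)] = 1/12 × (0.536769 − 0.920822) = -0.0320043.
Partial sum through k=1: 85.4315.
k=2: B_{4}/(4)! × [f^{(3)}(14) − f^{(3)}(2)] = −1/720 × (0.000849531 − 0.00118319) = 4.63411e-07.
Partial sum through k=2: 85.4315.
k=3: B_{6}/(6)! × [f^{(5)}(14) − f^{(5)}(2)] = 1/30240 × (6.14536e-07 − 8.25847e-07) = -6.98779e-12.

S_3 ≈ 85.4315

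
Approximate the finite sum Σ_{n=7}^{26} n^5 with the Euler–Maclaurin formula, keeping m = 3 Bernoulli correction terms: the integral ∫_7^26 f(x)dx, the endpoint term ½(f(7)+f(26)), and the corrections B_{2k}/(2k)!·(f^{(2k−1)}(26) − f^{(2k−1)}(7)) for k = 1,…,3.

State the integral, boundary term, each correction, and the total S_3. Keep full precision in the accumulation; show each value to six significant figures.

S_3 ≈ 5.76048e+07

The integral term ∫_7^26 x^5 dx = 5.14664e+07.
Endpoint term: (f(7) + f(26))/2 = (16807.0 + 1.18814e+07)/2 = 5.94909e+06.
So far: 5.74154e+07.
Order-1 term: 1/12 · (2.28488e+06 − 12005.0) = 189406.
After k=1: 5.76049e+07.
Order-2 term: −1/720 · (40560.0 − 2940.00) = -52.2500.
After k=2: 5.76048e+07.
Order-3 term: 1/30240 · (120.000 − 120.000) = 0.00000.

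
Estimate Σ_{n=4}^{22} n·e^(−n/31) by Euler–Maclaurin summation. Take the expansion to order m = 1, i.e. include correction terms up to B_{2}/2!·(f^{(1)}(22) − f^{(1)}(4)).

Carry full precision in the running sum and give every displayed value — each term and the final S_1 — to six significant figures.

S_1 ≈ 152.740

∫_4^22 x·e^(−x/31) dx evaluates to 145.624.
Boundary: ½(f(4) + f(22)) = ½(3.51578 + 10.8197) = 7.16772.
So far: 152.792.
k=1: B_{2}/(2)! × [f^{(1)}(22) − f^{(1)}(4)] = 1/12 × (0.142781 − 0.765533) = -0.0518960.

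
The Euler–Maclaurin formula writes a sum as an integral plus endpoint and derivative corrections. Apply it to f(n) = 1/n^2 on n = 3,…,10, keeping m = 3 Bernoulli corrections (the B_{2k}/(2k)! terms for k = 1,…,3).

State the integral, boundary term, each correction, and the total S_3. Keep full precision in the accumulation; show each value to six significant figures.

S_3 ≈ 0.299769

Integral: ∫_3^10 1/x^2 dx = 0.233333.
Boundary: ½(f(3) + f(10)) = ½(0.111111 + 0.0100000) = 0.0605556.
So far: 0.293889.
Correction k=1: B_{2}/2! · (f^{(1)}(10) − f^{(1)}(3)) = 1/12 · (-0.00200000 − (-0.0740741)) = 0.00600617.
Partial sum through k=1: 0.299895.
Correction k=2: B_{4}/4! · (f^{(3)}(10) − f^{(3)}(3)) = −1/720 · (-0.000240000 − (-0.0987654)) = -0.000136841.
Partial sum through k=2: 0.299758.
Correction k=3: B_{6}/6! · (f^{(5)}(10) − f^{(5)}(3)) = 1/30240 · (-7.20000e-05 − (-0.329218)) = 1.08845e-05.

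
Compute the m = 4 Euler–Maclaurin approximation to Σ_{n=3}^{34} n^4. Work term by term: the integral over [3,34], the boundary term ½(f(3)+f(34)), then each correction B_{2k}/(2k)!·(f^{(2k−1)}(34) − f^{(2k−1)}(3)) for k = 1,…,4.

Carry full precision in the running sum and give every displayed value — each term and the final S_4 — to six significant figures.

S_4 ≈ 9.76834e+06

Integral: ∫_3^34 x^4 dx = 9.08704e+06.
Endpoint term: (f(3) + f(34))/2 = (81.0000 + 1.33634e+06)/2 = 668208.
Integral + boundary = 9.75524e+06.
k=1: B_{2}/(2)! × [f^{(1)}(34) − f^{(1)}(3)] = 1/12 × (157216 − 108.000) = 13092.3.
Running total after k=1: 9.76834e+06.
k=2: B_{4}/(4)! × [f^{(3)}(34) − f^{(3)}(3)] = −1/720 × (816.000 − 72.0000) = -1.03333.
Running total after k=2: 9.76834e+06.
k=3: B_{6}/(6)! × [f^{(5)}(34) − f^{(5)}(3)] = 1/30240 × (0.00000 − 0.00000) = 0.00000.
Running total after k=3: 9.76834e+06.
k=4: B_{8}/(8)! × [f^{(7)}(34) − f^{(7)}(3)] = −1/1209600 × (0.00000 − 0.00000) = 0.00000.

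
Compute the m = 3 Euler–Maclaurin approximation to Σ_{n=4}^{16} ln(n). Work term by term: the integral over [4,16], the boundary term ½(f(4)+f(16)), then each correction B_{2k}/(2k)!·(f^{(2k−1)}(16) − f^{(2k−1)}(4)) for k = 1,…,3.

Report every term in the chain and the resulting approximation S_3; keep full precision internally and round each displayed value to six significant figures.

The integral term ∫_4^16 ln(x) dx = 26.8162.
Boundary: ½(f(4) + f(16)) = ½(1.38629 + 2.77259) = 2.07944.
Integral + boundary = 28.8957.
Order-1 term: 1/12 · (0.0625000 − 0.250000) = -0.0156250.
Partial sum through k=1: 28.8801.
Order-2 term: −1/720 · (0.000488281 − 0.0312500) = 4.27246e-05.
Partial sum through k=2: 28.8801.
Order-3 term: 1/30240 · (2.28882e-05 − 0.0234375) = -7.74293e-07.

S_3 ≈ 28.8801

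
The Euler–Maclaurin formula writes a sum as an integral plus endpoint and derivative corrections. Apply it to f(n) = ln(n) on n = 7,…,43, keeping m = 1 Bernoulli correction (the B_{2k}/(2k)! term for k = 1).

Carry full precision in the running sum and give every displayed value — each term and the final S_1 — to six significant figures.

S_1 ≈ 114.954

Integral: ∫_7^43 ln(x) dx = 112.110.
Endpoint term: (f(7) + f(43))/2 = (1.94591 + 3.76120)/2 = 2.85356.
So far: 114.964.
Order-1 term: 1/12 · (0.0232558 − 0.142857) = -0.00996678.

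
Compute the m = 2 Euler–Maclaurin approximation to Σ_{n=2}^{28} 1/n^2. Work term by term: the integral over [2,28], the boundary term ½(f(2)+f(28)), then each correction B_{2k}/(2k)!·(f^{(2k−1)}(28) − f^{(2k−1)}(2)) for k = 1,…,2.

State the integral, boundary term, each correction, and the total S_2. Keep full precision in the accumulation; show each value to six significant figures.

S_2 ≈ 0.609708

∫_2^28 1/x^2 dx evaluates to 0.464286.
Boundary: ½(f(2) + f(28)) = ½(0.250000 + 0.00127551) = 0.125638.
Running total after boundary: 0.589923.
Order-1 term: 1/12 · (-9.11079e-05 − (-0.250000)) = 0.0208257.
After k=1: 0.610749.
Order-2 term: −1/720 · (-1.39451e-06 − (-0.750000)) = -0.00104166.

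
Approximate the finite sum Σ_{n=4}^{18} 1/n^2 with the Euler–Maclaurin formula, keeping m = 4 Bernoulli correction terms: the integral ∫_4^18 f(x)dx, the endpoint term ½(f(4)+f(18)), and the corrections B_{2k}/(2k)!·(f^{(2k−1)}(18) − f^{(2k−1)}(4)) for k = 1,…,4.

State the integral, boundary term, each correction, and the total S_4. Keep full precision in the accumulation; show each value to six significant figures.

S_4 ≈ 0.229782

The integral term ∫_4^18 1/x^2 dx = 0.194444.
½[f(4) + f(18)] = ½[0.0625000 + 0.00308642] = 0.0327932.
Integral + boundary = 0.227238.
Order-1 term: 1/12 · (-0.000342936 − (-0.0312500)) = 0.00257559.
Running total after k=1: 0.229813.
Order-2 term: −1/720 · (-1.27013e-05 − (-0.0234375)) = -3.25344e-05.
Running total after k=2: 0.229781.
Order-3 term: 1/30240 · (-1.17605e-06 − (-0.0439453)) = 1.45318e-06.
Running total after k=3: 0.229782.
Order-4 term: −1/1209600 · (-2.03268e-07 − (-0.153809)) = -1.27156e-07.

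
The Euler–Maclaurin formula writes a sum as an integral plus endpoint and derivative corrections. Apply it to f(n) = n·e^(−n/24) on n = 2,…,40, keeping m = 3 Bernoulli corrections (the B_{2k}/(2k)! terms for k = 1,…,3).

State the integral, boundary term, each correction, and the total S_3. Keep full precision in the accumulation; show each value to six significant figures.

∫_2^40 x·e^(−x/24) dx evaluates to 283.995.
½[f(2) + f(40)] = ½[1.84009 + 7.55502] = 4.69756.
So far: 288.692.
Order-1 term: 1/12 · (-0.125917 − 0.843374) = -0.0807743.
Running total after k=1: 288.612.
Order-2 term: −1/720 · (0.000437212 − 0.00465879) = 5.86330e-06.
Running total after k=2: 288.612.
Order-3 term: 1/30240 · (1.89762e-06 − 1.36344e-05) = -3.88119e-10.

S_3 ≈ 288.612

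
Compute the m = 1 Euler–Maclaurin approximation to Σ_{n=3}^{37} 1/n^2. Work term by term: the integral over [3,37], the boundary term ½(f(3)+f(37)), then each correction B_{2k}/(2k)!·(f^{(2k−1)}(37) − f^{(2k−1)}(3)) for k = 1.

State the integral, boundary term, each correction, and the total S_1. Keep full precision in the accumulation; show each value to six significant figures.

Integral: ∫_3^37 1/x^2 dx = 0.306306.
Boundary: ½(f(3) + f(37)) = ½(0.111111 + 0.000730460) = 0.0559208.
So far: 0.362227.
k=1: B_{2}/(2)! × [f^{(1)}(37) − f^{(1)}(3)] = 1/12 × (-3.94843e-05 − (-0.0740741)) = 0.00616955.

S_1 ≈ 0.368397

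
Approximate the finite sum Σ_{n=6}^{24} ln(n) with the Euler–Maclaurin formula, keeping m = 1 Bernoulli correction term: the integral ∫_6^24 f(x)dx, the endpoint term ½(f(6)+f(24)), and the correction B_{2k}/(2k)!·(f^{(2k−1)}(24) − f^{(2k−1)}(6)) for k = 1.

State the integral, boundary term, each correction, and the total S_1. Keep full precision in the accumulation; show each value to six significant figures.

The integral term ∫_6^24 ln(x) dx = 47.5227.
Boundary: ½(f(6) + f(24)) = ½(1.79176 + 3.17805) = 2.48491.
Running total after boundary: 50.0076.
Order-1 term: 1/12 · (0.0416667 − 0.166667) = -0.0104167.

S_1 ≈ 49.9972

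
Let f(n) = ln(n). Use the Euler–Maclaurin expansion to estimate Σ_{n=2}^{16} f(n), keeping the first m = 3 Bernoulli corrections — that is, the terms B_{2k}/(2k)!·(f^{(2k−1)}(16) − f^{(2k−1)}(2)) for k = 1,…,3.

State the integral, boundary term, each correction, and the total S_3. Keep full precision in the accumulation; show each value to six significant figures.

∫_2^16 ln(x) dx evaluates to 28.9751.
Boundary: ½(f(2) + f(16)) = ½(0.693147 + 2.77259) = 1.73287.
Integral + boundary = 30.7080.
Correction k=1: B_{2}/2! · (f^{(1)}(16) − f^{(1)}(2)) = 1/12 · (0.0625000 − 0.500000) = -0.0364583.
Running total after k=1: 30.6715.
Correction k=2: B_{4}/4! · (f^{(3)}(16) − f^{(3)}(2)) = −1/720 · (0.000488281 − 0.250000) = 0.000346544.
Running total after k=2: 30.6719.
Correction k=3: B_{6}/6! · (f^{(5)}(16) − f^{(5)}(2)) = 1/30240 · (2.28882e-05 − 0.750000) = -2.48008e-05.

S_3 ≈ 30.6719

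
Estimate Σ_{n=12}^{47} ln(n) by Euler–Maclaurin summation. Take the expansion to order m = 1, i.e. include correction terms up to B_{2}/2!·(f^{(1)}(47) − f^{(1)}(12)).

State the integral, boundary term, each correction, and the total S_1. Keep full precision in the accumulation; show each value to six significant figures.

∫_12^47 ln(x) dx evaluates to 116.138.
Endpoint term: (f(12) + f(47))/2 = (2.48491 + 3.85015)/2 = 3.16753.
Integral + boundary = 119.306.
Correction k=1: B_{2}/2! · (f^{(1)}(47) − f^{(1)}(12)) = 1/12 · (0.0212766 − 0.0833333) = -0.00517139.

S_1 ≈ 119.300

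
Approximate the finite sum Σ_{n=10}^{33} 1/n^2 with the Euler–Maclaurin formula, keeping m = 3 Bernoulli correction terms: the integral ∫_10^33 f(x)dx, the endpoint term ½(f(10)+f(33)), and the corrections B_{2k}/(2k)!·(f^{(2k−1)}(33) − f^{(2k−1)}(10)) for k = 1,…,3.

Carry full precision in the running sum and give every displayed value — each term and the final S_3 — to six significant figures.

∫_10^33 1/x^2 dx evaluates to 0.0696970.
Endpoint term: (f(10) + f(33))/2 = (0.0100000 + 0.000918274)/2 = 0.00545914.
Integral + boundary = 0.0751561.
k=1: B_{2}/(2)! × [f^{(1)}(33) − f^{(1)}(10)] = 1/12 × (-5.56529e-05 − (-0.00200000)) = 0.000162029.
Partial sum through k=1: 0.0753181.
k=2: B_{4}/(4)! × [f^{(3)}(33) − f^{(3)}(10)] = −1/720 × (-6.13256e-07 − (-0.000240000)) = -3.32482e-07.
Partial sum through k=2: 0.0753178.
k=3: B_{6}/(6)! × [f^{(5)}(33) − f^{(5)}(10)] = 1/30240 × (-1.68941e-08 − (-7.20000e-05)) = 2.38039e-09.

S_3 ≈ 0.0753178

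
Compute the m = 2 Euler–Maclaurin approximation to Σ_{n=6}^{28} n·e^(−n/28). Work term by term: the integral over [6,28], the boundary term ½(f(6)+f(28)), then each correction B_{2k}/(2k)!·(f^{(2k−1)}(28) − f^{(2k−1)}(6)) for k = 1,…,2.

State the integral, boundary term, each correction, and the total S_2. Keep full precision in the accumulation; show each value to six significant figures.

S_2 ≈ 199.060

Integral: ∫_6^28 x·e^(−x/28) dx = 191.541.
½[f(6) + f(28)] = ½[4.84271 + 10.3006] = 7.57167.
Integral + boundary = 199.113.
k=1: B_{2}/(2)! × [f^{(1)}(28) − f^{(1)}(6)] = 1/12 × (0.00000 − 0.634164) = -0.0528470.
Running total after k=1: 199.060.
k=2: B_{4}/(4)! × [f^{(3)}(28) − f^{(3)}(6)] = −1/720 × (0.000938468 − 0.00286786) = 2.67971e-06.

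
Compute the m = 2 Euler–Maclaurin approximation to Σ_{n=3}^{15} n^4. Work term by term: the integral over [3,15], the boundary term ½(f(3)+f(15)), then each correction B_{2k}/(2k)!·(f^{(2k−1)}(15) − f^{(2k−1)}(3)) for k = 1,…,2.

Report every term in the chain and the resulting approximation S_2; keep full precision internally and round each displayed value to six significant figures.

S_2 ≈ 178295

Integral: ∫_3^15 x^4 dx = 151826.
Endpoint term: (f(3) + f(15))/2 = (81.0000 + 50625.0)/2 = 25353.0.
So far: 177179.
Correction k=1: B_{2}/2! · (f^{(1)}(15) − f^{(1)}(3)) = 1/12 · (13500.0 − 108.000) = 1116.00.
After k=1: 178295.
Correction k=2: B_{4}/4! · (f^{(3)}(15) − f^{(3)}(3)) = −1/720 · (360.000 − 72.0000) = -0.400000.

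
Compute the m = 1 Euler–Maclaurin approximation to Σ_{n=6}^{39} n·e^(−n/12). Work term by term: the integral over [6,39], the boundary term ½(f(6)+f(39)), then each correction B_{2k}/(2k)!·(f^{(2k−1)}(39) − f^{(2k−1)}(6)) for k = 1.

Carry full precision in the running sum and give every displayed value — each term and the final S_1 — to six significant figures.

Integral: ∫_6^39 x·e^(−x/12) dx = 107.281.
½[f(6) + f(39)] = ½[3.63918 + 1.51219] = 2.57569.
Integral + boundary = 109.856.
Order-1 term: 1/12 · (-0.0872420 − 0.303265) = -0.0325423.

S_1 ≈ 109.824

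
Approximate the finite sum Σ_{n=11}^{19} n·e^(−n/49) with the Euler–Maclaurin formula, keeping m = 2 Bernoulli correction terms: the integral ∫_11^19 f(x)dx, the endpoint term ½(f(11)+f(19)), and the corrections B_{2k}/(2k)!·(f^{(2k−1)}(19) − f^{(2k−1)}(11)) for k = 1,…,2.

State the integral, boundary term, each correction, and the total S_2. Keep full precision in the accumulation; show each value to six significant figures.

The integral term ∫_11^19 x·e^(−x/49) dx = 87.8122.
Endpoint term: (f(11) + f(19))/2 = (8.78816 + 12.8930)/2 = 10.8406.
Integral + boundary = 98.6528.
k=1: B_{2}/(2)! × [f^{(1)}(19) − f^{(1)}(11)] = 1/12 × (0.415456 − 0.619574) = -0.0170098.
Partial sum through k=1: 98.6357.
k=2: B_{4}/(4)! × [f^{(3)}(19) − f^{(3)}(11)] = −1/720 × (0.000738281 − 0.000923541) = 2.57305e-07.

S_2 ≈ 98.6357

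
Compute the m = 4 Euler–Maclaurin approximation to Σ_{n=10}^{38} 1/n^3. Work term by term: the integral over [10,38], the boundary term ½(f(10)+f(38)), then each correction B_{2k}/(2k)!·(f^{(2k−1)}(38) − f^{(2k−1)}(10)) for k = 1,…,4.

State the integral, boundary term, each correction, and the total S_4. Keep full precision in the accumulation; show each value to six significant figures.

The integral term ∫_10^38 1/x^3 dx = 0.00465374.
Boundary: ½(f(10) + f(38)) = ½(0.00100000 + 1.82242e-05) = 0.000509112.
Running total after boundary: 0.00516285.
Order-1 term: 1/12 · (-1.43876e-06 − (-0.000300000)) = 2.48801e-05.
Partial sum through k=1: 0.00518773.
Order-2 term: −1/720 · (-1.99274e-08 − (-6.00000e-05)) = -8.33057e-08.
Partial sum through k=2: 0.00518765.
Order-3 term: 1/30240 · (-5.79605e-10 − (-2.52000e-05)) = 8.33314e-10.
Partial sum through k=3: 0.00518765.
Order-4 term: −1/1209600 · (-2.88999e-11 − (-1.81440e-05)) = -1.50000e-11.

S_4 ≈ 0.00518765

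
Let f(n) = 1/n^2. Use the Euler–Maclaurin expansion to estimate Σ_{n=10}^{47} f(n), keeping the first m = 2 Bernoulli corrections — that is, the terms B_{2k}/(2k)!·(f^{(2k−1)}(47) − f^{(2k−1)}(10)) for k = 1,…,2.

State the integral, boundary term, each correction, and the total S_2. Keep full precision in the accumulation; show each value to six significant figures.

S_2 ≈ 0.0841145

∫_10^47 1/x^2 dx evaluates to 0.0787234.
Endpoint term: (f(10) + f(47))/2 = (0.0100000 + 0.000452694)/2 = 0.00522635.
Running total after boundary: 0.0839498.
k=1: B_{2}/(2)! × [f^{(1)}(47) − f^{(1)}(10)] = 1/12 × (-1.92636e-05 − (-0.00200000)) = 0.000165061.
After k=1: 0.0841148.
k=2: B_{4}/(4)! × [f^{(3)}(47) − f^{(3)}(10)] = −1/720 × (-1.04646e-07 − (-0.000240000)) = -3.33188e-07.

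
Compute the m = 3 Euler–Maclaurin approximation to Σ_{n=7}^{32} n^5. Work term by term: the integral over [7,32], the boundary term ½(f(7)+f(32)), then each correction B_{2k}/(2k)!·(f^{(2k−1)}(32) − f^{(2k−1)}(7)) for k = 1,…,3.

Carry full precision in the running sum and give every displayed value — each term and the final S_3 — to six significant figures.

S_3 ≈ 1.96159e+08

Integral: ∫_7^32 x^5 dx = 1.78937e+08.
½[f(7) + f(32)] = ½[16807.0 + 3.35544e+07] = 1.67856e+07.
Integral + boundary = 1.95723e+08.
Correction k=1: B_{2}/2! · (f^{(1)}(32) − f^{(1)}(7)) = 1/12 · (5.24288e+06 − 12005.0) = 435906.
After k=1: 1.96159e+08.
Correction k=2: B_{4}/4! · (f^{(3)}(32) − f^{(3)}(7)) = −1/720 · (61440.0 − 2940.00) = -81.2500.
After k=2: 1.96159e+08.
Correction k=3: B_{6}/6! · (f^{(5)}(32) − f^{(5)}(7)) = 1/30240 · (120.000 − 120.000) = 0.00000.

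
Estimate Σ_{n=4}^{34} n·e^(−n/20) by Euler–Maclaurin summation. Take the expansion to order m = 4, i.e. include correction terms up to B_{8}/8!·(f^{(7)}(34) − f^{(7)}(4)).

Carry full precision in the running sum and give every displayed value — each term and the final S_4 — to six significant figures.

S_4 ≈ 200.370

The integral term ∫_4^34 x·e^(−x/20) dx = 195.693.
Boundary: ½(f(4) + f(34)) = ½(3.27492 + 6.21124) = 4.74308.
Integral + boundary = 200.436.
k=1: B_{2}/(2)! × [f^{(1)}(34) − f^{(1)}(4)] = 1/12 × (-0.127878 − 0.654985) = -0.0652386.
After k=1: 200.370.
k=2: B_{4}/(4)! × [f^{(3)}(34) − f^{(3)}(4)] = −1/720 × (0.000593721 − 0.00573112) = 7.13527e-06.
After k=2: 200.370.
k=3: B_{6}/(6)! × [f^{(5)}(34) − f^{(5)}(4)] = 1/30240 × (3.76785e-06 − 2.45619e-05) = -6.87635e-10.
After k=3: 200.370.
k=4: B_{8}/(8)! × [f^{(7)}(34) − f^{(7)}(4)] = −1/1209600 × (1.51285e-08 − 8.69901e-08) = 5.94094e-14.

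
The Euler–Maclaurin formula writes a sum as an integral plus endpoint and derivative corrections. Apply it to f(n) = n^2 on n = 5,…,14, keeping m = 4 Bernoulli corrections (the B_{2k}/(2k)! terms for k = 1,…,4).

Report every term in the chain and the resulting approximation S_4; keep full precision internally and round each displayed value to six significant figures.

S_4 ≈ 985.000

The integral term ∫_5^14 x^2 dx = 873.000.
Endpoint term: (f(5) + f(14))/2 = (25.0000 + 196.000)/2 = 110.500.
Integral + boundary = 983.500.
Order-1 term: 1/12 · (28.0000 − 10.0000) = 1.50000.
Running total after k=1: 985.000.
Order-2 term: −1/720 · (0.00000 − 0.00000) = 0.00000.
Running total after k=2: 985.000.
Order-3 term: 1/30240 · (0.00000 − 0.00000) = 0.00000.
Running total after k=3: 985.000.
Order-4 term: −1/1209600 · (0.00000 − 0.00000) = 0.00000.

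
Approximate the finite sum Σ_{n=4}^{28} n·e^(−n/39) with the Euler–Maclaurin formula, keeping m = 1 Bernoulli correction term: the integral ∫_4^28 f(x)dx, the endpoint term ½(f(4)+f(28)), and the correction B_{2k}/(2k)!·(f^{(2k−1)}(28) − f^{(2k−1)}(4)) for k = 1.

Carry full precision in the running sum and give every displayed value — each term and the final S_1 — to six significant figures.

S_1 ≈ 247.609

The integral term ∫_4^28 x·e^(−x/39) dx = 239.031.
½[f(4) + f(28)] = ½[3.61008 + 13.6570] = 8.63357.
Running total after boundary: 247.665.
k=1: B_{2}/(2)! × [f^{(1)}(28) − f^{(1)}(4)] = 1/12 × (0.137571 − 0.809954) = -0.0560319.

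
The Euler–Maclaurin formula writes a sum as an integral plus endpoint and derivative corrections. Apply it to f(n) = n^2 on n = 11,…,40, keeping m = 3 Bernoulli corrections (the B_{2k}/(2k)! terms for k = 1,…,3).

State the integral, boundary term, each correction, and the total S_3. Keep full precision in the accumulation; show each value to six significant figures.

S_3 ≈ 21755.0

The integral term ∫_11^40 x^2 dx = 20889.7.
½[f(11) + f(40)] = ½[121.000 + 1600.00] = 860.500.
Integral + boundary = 21750.2.
k=1: B_{2}/(2)! × [f^{(1)}(40) − f^{(1)}(11)] = 1/12 × (80.0000 − 22.0000) = 4.83333.
Partial sum through k=1: 21755.0.
k=2: B_{4}/(4)! × [f^{(3)}(40) − f^{(3)}(11)] = −1/720 × (0.00000 − 0.00000) = 0.00000.
Partial sum through k=2: 21755.0.
k=3: B_{6}/(6)! × [f^{(5)}(40) − f^{(5)}(11)] = 1/30240 × (0.00000 − 0.00000) = 0.00000.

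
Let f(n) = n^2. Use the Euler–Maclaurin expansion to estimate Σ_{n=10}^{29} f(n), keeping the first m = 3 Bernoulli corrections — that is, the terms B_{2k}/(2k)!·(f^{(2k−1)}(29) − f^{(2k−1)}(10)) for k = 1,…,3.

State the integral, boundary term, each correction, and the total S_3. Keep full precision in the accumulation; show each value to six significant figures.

S_3 ≈ 8270.00

Integral: ∫_10^29 x^2 dx = 7796.33.
Endpoint term: (f(10) + f(29))/2 = (100.000 + 841.000)/2 = 470.500.
Running total after boundary: 8266.83.
Correction k=1: B_{2}/2! · (f^{(1)}(29) − f^{(1)}(10)) = 1/12 · (58.0000 − 20.0000) = 3.16667.
Partial sum through k=1: 8270.00.
Correction k=2: B_{4}/4! · (f^{(3)}(29) − f^{(3)}(10)) = −1/720 · (0.00000 − 0.00000) = 0.00000.
Partial sum through k=2: 8270.00.
Correction k=3: B_{6}/6! · (f^{(5)}(29) − f^{(5)}(10)) = 1/30240 · (0.00000 − 0.00000) = 0.00000.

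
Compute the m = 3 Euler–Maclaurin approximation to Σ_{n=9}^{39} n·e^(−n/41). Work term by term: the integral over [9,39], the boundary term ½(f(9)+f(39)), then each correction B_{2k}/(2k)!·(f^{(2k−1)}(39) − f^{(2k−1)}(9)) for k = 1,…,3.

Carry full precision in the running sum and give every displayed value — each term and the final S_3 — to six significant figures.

S_3 ≈ 390.096

The integral term ∫_9^39 x·e^(−x/41) dx = 379.002.
Boundary: ½(f(9) + f(39)) = ½(7.22619 + 15.0645) = 11.1454.
Integral + boundary = 390.147.
Correction k=1: B_{2}/2! · (f^{(1)}(39) − f^{(1)}(9)) = 1/12 · (0.0188424 − 0.626662) = -0.0506516.
After k=1: 390.096.
Correction k=2: B_{4}/4! · (f^{(3)}(39) − f^{(3)}(9)) = −1/720 · (0.000470780 − 0.00132807) = 1.19068e-06.
After k=2: 390.096.
Correction k=3: B_{6}/6! · (f^{(5)}(39) − f^{(5)}(9)) = 1/30240 · (5.53451e-07 − 1.35833e-06) = -2.66162e-11.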